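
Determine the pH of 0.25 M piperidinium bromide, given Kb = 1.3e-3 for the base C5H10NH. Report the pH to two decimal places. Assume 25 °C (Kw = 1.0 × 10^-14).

C5H10NH2+ is the conjugate acid of the weak base C5H10NH.
Ka = Kw/Kb = 1.0×10^-14 / 1.3 × 10^-3 = 7.69 × 10^-12
Ka = x²/(0.25 − x) = 7.69 × 10^-12
Neglecting x in the denominator: x = √(7.69 × 10^-12 × 0.25) = 1.39 × 10^-6 M
(x/C₀ = 0.00055% < 5%, so the approximation holds.)
pH = −log(1.39 × 10^-6) = 5.86

pH = 5.86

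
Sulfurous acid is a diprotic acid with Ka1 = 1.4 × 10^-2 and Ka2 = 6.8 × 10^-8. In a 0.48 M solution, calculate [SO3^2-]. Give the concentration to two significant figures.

First ionization gives [H+] ≈ [HSO3-] = 7.53 × 10^-2 M.
Second step: Ka2 = [H+][SO3^2-]/[HSO3-] ≈ [SO3^2-] (since [H+] ≈ [HSO3-]).
So [SO3^2-] ≈ Ka2.

6.8 × 10^-8 M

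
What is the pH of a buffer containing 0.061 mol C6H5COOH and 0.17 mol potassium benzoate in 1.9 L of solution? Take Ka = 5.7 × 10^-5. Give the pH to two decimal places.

pH = 4.69

pKa = −log(5.7 × 10^-5) = 4.244
pH = pKa + log([A⁻]/[HA]) = 4.244 + log(0.17/0.061)
pH = 4.244 + (+0.445) = 4.69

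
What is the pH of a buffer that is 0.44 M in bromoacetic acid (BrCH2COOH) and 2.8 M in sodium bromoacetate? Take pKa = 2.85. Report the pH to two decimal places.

pH = 3.65

Henderson–Hasselbalch: pH = pKa + log([BrCH2COO-]/[BrCH2COOH]) = 2.85 + log(2.8/0.44)
pH = 2.85 + (+0.804) = 3.65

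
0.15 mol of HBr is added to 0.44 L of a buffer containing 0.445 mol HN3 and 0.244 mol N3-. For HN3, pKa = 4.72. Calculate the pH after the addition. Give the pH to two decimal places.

pH = 3.92

Added H+ converts N3- to HN3: HN3 → 0.595 mol, N3- → 0.094 mol.
pH = pKa + log([A⁻]/[HA]) = 4.72 + log(0.094/0.595) = 4.72 -0.801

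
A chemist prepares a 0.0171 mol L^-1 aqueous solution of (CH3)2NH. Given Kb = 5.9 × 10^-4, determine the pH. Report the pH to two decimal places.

(CH3)2NH + H2O ⇌ (CH3)2NH2+ + OH-
Let x = [OH-] at equilibrium. Kb = x²/(0.0171 − x).
Here C₀/Kb ≈ 29, so the small-x approximation fails. Use the quadratic:
x = [−0.00059 + √(0.00059² + 4.04e-05)]/2 = 2.89 × 10^-3 M
pOH = 2.54, so pH = 14.00 − pOH = 11.46

pH = 11.46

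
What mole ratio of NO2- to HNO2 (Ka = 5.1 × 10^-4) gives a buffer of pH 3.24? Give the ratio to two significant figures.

pKa = -log(5.1 × 10^-4) = 3.292
pH = pKa + log(r) ⇒ log(r) = 3.24 − 3.292 = -0.052
r = [NO2-]/[HNO2] = 10^(-0.052) = 0.887

ratio = 0.89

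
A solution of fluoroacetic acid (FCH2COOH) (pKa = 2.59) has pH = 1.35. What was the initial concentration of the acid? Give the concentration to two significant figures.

C₀ = 8.2 × 10^-1 M

[H+] = 10^(-1.35) = 4.47 × 10^-2 M = x
Ka = 10^(−2.59) = 2.57 × 10^-3
Ka = x²/(C₀ − x) ⇒ C₀ = x + x²/Ka
C₀ = 4.47 × 10^-2 + (4.47 × 10^-2)²/(2.57 × 10^-3) = 8.22 × 10^-1 M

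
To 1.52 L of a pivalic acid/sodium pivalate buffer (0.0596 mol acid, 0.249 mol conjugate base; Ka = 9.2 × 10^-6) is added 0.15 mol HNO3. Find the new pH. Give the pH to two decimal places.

Added H+ converts (CH3)3CCOO- to (CH3)3CCOOH: (CH3)3CCOOH → 0.21 mol, (CH3)3CCOO- → 0.099 mol.
pKa = −log(9.2 × 10^-6) = 5.036
pH = pKa + log([A⁻]/[HA]) = 5.036 + log(0.099/0.21) = 5.036 -0.327

pH = 4.71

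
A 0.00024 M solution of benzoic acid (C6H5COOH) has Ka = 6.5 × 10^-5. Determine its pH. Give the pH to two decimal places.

C6H5COOH ⇌ C6H5COO- + H+
From the ICE table, Ka = x²/(0.00024 − x) = 6.5 × 10^-5.
The 5% rule fails; solving x² + Ka·x − Ka·C₀ = 0 exactly:
x = [−6.5e-05 + √(6.5e-05² + 6.24e-08)]/2 = 9.66 × 10^-5 M
pH = −log[H+] = −log(9.66 × 10^-5) = 4.02

pH = 4.02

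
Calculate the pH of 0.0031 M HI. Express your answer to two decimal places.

pH = 2.51

HI is a strong acid and dissociates completely, so [H+] = 0.0031 M.
pH = -log(0.0031) = 2.51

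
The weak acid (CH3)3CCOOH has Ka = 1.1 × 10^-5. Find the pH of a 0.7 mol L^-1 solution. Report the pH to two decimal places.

pH = 2.56

(CH3)3CCOOH ⇌ (CH3)3CCOO- + H+
From the ICE table, Ka = x²/(0.7 − x) = 1.1 × 10^-5.
Neglecting x in the denominator: x = √(1.1 × 10^-5 × 0.7) = 2.77 × 10^-3 M
Check: 0.4% ionized — well under 5%, approximation valid.
pH = −log[H+] = −log(2.77 × 10^-3) = 2.56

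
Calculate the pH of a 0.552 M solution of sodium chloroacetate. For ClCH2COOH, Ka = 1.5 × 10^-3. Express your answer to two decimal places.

pH = 8.28

ClCH2COO- is the conjugate base of the weak acid ClCH2COOH.
Kb = Kw/Ka = 1.0×10^-14 / 1.5 × 10^-3 = 6.67 × 10^-12
Kb = x²/(0.552 − x) = 6.67 × 10^-12
Since Kb ≪ C₀, x ≈ √(Kb·C₀) = 1.92 × 10^-6 M.
(x/C₀ = 0.00035% < 5%, so the approximation holds.)
pOH = 5.72, so pH = 14.00 − pOH = 8.28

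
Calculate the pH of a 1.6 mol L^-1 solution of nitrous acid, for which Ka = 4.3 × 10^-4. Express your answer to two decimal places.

pH = 1.58

HNO2 ⇌ NO2- + H+
Ka = [H+]²/(1.6 − [H+]) = 4.3 × 10^-4
Assume [H+] ≪ 1.6: [H+] ≈ √(4.3 × 10^-4 × 1.6) = 2.62 × 10^-2 M
Check: 1.6% ionized — well under 5%, approximation valid.
pH = −log(2.62 × 10^-2) = 1.58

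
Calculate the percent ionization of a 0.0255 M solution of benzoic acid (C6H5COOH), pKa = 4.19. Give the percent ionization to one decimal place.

4.9%

C6H5COOH ⇌ C6H5COO- + H+; let x = [H+] at equilibrium.
Ka = 10^(−4.19) = 6.46 × 10^-5
Ka = x²/(C₀ − x); solving the quadratic gives x = 1.25 × 10^-3 M.
% ionization = x/C₀ × 100% = 1.25 × 10^-3/0.0255 × 100% = 4.9%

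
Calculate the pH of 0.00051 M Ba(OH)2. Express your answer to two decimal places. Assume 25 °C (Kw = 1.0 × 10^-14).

pH = 11.01

Ba(OH)2 is a strong base (each formula unit releases 2 OH-); [OH-] = 0.00102 M.
pOH = -log(0.00102) = 2.99
pH = 14.00 - 2.99 = 11.01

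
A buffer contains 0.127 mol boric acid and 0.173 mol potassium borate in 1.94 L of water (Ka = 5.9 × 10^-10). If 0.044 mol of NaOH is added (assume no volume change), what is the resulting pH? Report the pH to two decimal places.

OH- converts B(OH)3 to B(OH)4-: B(OH)3 → 0.083 mol, B(OH)4- → 0.217 mol.
pKa = −log(5.9 × 10^-10) = 9.229
pH = pKa + log([A⁻]/[HA]) = 9.229 + log(0.217/0.083) = 9.229 +0.417

pH = 9.65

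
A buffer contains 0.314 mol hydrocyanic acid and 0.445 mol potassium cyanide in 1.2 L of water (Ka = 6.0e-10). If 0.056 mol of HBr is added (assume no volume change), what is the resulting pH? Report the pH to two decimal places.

pH = 9.24

After neutralization: n(HCN) = 0.37 mol, n(CN-) = 0.389 mol.
pKa = −log(6.0 × 10^-10) = 9.222
pH = pKa + log(n_CN-/n_HCN) = 9.222 + log(0.389/0.37) = 9.222 + (+0.022)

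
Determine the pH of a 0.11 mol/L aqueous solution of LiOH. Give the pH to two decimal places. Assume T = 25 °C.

pH = 13.04

LiOH is a strong base; [OH-] = 0.11 M.
pOH = -log(0.11) = 0.96
pH = 14.00 - 0.96 = 13.04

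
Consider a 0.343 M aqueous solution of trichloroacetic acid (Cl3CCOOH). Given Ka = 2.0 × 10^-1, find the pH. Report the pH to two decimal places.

Cl3CCOOH ⇌ Cl3CCOO- + H+
Ka = [H+]²/(0.343 − [H+]) = 2.0 × 10^-1
[H+] is not negligible relative to C₀; solve [H+]² + 0.2·[H+] − 0.0686 = 0.
[H+] = [−0.2 + √(0.2² + 0.274)]/2 = 1.80 × 10^-1 M
pH = −log(1.80 × 10^-1) = 0.74

pH = 0.74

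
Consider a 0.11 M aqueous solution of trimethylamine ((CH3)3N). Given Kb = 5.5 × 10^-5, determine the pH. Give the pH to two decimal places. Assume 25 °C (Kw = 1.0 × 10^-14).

(CH3)3N + H2O ⇌ (CH3)3NH+ + OH-
From the ICE table, Kb = x²/(0.11 − x) = 5.5 × 10^-5.
Since Kb ≪ C₀, x ≈ √(Kb·C₀) = 2.46 × 10^-3 M.
(x/C₀ = 2.2% < 5%, so the approximation holds.)
pOH = 2.61, so pH = 14.00 − pOH = 11.39

pH = 11.39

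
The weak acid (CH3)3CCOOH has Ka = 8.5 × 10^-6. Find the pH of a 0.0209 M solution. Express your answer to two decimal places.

pH = 3.38

(CH3)3CCOOH ⇌ (CH3)3CCOO- + H+
Let x = [H+] at equilibrium. Ka = x²/(0.0209 − x).
Neglecting x in the denominator: x = √(8.5 × 10^-6 × 0.0209) = 4.21 × 10^-4 M
pH = −log(4.21 × 10^-4) = 3.38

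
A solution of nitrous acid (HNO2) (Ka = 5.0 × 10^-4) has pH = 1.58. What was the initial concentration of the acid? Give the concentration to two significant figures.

C₀ = 1.4 M

[H+] = 10^(-1.58) = 2.63 × 10^-2 M = x
Ka = x²/(C₀ − x) ⇒ C₀ = x + x²/Ka
C₀ = 2.63 × 10^-2 + (2.63 × 10^-2)²/(5.0 × 10^-4) = 1.41 M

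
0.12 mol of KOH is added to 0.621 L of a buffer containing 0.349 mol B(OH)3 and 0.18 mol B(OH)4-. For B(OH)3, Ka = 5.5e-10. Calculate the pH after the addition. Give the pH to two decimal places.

OH- converts B(OH)3 to B(OH)4-: B(OH)3 → 0.229 mol, B(OH)4- → 0.3 mol.
pKa = −log(5.5 × 10^-10) = 9.260
pH = pKa + log([A⁻]/[HA]) = 9.260 + log(0.3/0.229) = 9.260 +0.117

pH = 9.38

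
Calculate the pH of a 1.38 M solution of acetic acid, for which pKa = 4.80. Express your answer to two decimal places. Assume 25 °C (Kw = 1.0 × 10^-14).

CH3COOH ⇌ CH3COO- + H+
Ka = 10^(−4.80) = 1.58 × 10^-5
Ka = x²/(1.38 − x) = 1.58 × 10^-5
Since Ka ≪ C₀, x ≈ √(Ka·C₀) = 4.67 × 10^-3 M.
(x/C₀ = 0.34% < 5%, so the approximation holds.)
pH = −log(4.67 × 10^-3) = 2.33

pH = 2.33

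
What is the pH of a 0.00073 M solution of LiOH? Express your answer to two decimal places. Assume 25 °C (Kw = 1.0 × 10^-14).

pH = 10.86

LiOH is a strong base; [OH-] = 0.00073 M.
pOH = -log(0.00073) = 3.14
pH = 14.00 - 3.14 = 10.86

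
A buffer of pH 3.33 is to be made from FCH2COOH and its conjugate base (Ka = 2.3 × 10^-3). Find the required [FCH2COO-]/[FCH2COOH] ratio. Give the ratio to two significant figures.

pKa = -log(2.3 × 10^-3) = 2.638
pH = pKa + log(r) ⇒ log(r) = 3.33 − 2.638 = +0.692
r = [FCH2COO-]/[FCH2COOH] = 10^(+0.692) = 4.92

ratio = 4.9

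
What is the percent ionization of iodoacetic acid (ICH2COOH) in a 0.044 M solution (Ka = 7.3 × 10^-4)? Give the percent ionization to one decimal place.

ICH2COOH ⇌ ICH2COO- + H+; let x = [H+] at equilibrium.
Solve x² + 0.00073x − 3.21e-05 = 0 → x = 5.31 × 10^-3 M
Fraction ionized = 5.31 × 10^-3 / 0.044 = 0.1207 → 12.1%

12.1%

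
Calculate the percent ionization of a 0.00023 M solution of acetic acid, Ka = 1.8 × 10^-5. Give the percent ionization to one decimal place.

CH3COOH ⇌ CH3COO- + H+; let x = [H+] at equilibrium.
Solve x² + 1.8e-05x − 4.14e-09 = 0 → x = 5.60 × 10^-5 M
Fraction ionized = 5.60 × 10^-5 / 0.00023 = 0.2435 → 24.3%

24.3%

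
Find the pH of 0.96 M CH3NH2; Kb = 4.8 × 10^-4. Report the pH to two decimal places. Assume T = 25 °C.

pH = 12.33

CH3NH2 + H2O ⇌ CH3NH3+ + OH-
From the ICE table, Kb = [OH-]²/(0.96 − [OH-]) = 4.8 × 10^-4.
Neglecting [OH-] in the denominator: [OH-] = √(4.8 × 10^-4 × 0.96) = 2.15 × 10^-2 M
Check: 2.2% ionized — well under 5%, approximation valid.
pOH = 1.67, so pH = 14.00 − pOH = 12.33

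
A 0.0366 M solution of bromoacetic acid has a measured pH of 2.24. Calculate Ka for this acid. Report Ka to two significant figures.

Ka = 1.1 × 10^-3

[H+] = 10^(-2.24) = 5.75 × 10^-3 M
At equilibrium [HA] = 0.0366 − 5.75 × 10^-3 = 3.09 × 10^-2 M
Ka = [H+][A-]/[HA] = (5.75 × 10^-3)² / 3.09 × 10^-2 = 1.1 × 10^-3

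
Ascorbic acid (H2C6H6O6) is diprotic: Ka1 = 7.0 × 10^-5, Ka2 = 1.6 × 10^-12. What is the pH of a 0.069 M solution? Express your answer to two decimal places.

pH = 2.66

Since Ka1 ≫ Ka2, the first ionization dominates [H+].
Ka1 = x²/(0.069 − x) = 7.0 × 10^-5
x ≈ √(7.0 × 10^-5 × 0.069) = 2.20 × 10^-3 M
pH = −log(2.20 × 10^-3) = 2.66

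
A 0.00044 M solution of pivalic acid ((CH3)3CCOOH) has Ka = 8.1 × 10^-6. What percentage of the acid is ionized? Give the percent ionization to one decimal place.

(CH3)3CCOOH ⇌ (CH3)3CCOO- + H+; let x = [H+] at equilibrium.
Solve x² + 8.1e-06x − 3.56e-09 = 0 → x = 5.58 × 10^-5 M
% ionization = x/C₀ × 100% = 5.58 × 10^-5/0.00044 × 100% = 12.7%

12.7%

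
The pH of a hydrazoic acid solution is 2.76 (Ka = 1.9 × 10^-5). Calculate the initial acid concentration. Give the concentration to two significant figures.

C₀ = 1.6 × 10^-1 M

[H+] = 10^(-2.76) = 1.74 × 10^-3 M = x
Ka = x²/(C₀ − x) ⇒ C₀ = x + x²/Ka
C₀ = 1.74 × 10^-3 + (1.74 × 10^-3)²/(1.9 × 10^-5) = 1.61 × 10^-1 M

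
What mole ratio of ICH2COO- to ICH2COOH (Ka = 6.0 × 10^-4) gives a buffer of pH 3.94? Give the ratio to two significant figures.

pKa = -log(6.0 × 10^-4) = 3.222
pH = pKa + log(r) ⇒ log(r) = 3.94 − 3.222 = +0.718
r = [ICH2COO-]/[ICH2COOH] = 10^(+0.718) = 5.22

ratio = 5.2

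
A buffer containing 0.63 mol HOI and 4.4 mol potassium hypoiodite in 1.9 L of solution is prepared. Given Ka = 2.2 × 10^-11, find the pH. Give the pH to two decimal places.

pKa = −log(2.2 × 10^-11) = 10.658
Using pH = pKa + log([base]/[acid]) with [base]/[acid] = 4.4/0.63:
pH = 10.658 + (+0.844) = 11.50

pH = 11.50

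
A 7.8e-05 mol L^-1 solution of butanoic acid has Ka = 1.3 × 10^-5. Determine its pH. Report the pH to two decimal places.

pH = 4.59

CH3(CH2)2COOH ⇌ CH3(CH2)2COO- + H+
Ka = [H+]²/(7.8e-05 − [H+]) = 1.3 × 10^-5
The 5% rule fails; solving [H+]² + Ka·[H+] − Ka·C₀ = 0 exactly:
[H+] = (−Ka + √(Ka² + 4·Ka·C₀))/2 = 2.60 × 10^-5 M
pH = −log(2.60 × 10^-5) = 4.59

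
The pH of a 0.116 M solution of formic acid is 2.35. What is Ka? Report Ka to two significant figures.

Ka = 1.8 × 10^-4

[H+] = 10^(-2.35) = 4.47 × 10^-3 M
At equilibrium [HA] = 0.116 − 4.47 × 10^-3 = 1.12 × 10^-1 M
Ka = [H+][A-]/[HA] = (4.47 × 10^-3)² / 1.12 × 10^-1 = 1.8 × 10^-4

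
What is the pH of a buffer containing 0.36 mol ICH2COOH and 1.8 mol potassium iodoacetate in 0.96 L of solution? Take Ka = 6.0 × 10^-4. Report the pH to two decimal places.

pKa = −log(6.0 × 10^-4) = 3.222
Henderson–Hasselbalch: pH = pKa + log([ICH2COO-]/[ICH2COOH]) = 3.222 + log(1.8/0.36)
pH = 3.222 + (+0.699) = 3.92

pH = 3.92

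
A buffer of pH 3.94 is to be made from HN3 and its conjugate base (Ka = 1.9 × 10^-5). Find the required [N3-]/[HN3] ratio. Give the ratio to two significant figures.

ratio = 0.17

pKa = -log(1.9 × 10^-5) = 4.721
pH = pKa + log(r) ⇒ log(r) = 3.94 − 4.721 = -0.781
r = [N3-]/[HN3] = 10^(-0.781) = 0.166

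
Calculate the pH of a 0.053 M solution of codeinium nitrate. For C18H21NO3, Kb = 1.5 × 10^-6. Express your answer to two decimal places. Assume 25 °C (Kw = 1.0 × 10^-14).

pH = 4.73

C18H22NO3+ is the conjugate acid of the weak base C18H21NO3.
Ka = Kw/Kb = 1.0×10^-14 / 1.5 × 10^-6 = 6.67 × 10^-9
Ka = [H+]²/(0.053 − [H+]) = 6.67 × 10^-9
Since Ka ≪ C₀, [H+] ≈ √(Ka·C₀) = 1.88 × 10^-5 M.
pH = −log(1.88 × 10^-5) = 4.73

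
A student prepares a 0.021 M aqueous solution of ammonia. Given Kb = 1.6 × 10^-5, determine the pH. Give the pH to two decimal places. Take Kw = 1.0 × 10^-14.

pH = 10.76

NH3 + H2O ⇌ NH4+ + OH-
Let x = [OH-] at equilibrium. Kb = x²/(0.021 − x).
Since Kb ≪ C₀, x ≈ √(Kb·C₀) = 5.80 × 10^-4 M.
pOH = 3.24, so pH = 14.00 − pOH = 10.76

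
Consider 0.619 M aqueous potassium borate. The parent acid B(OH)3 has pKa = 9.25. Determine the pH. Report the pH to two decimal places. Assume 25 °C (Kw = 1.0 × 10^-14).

pH = 11.52

B(OH)4- is the conjugate base of the weak acid B(OH)3.
Ka = 10^(−9.25) = 5.62 × 10^-10
Kb = Kw/Ka = 1.0×10^-14 / 5.62 × 10^-10 = 1.78 × 10^-5
Let x = [OH-] at equilibrium. Kb = x²/(0.619 − x).
Neglecting x in the denominator: x = √(1.78 × 10^-5 × 0.619) = 3.32 × 10^-3 M
Check: 0.54% ionized — well under 5%, approximation valid.
pOH = −log(3.32 × 10^-3) = 2.48; pH = 14.00 − 2.48 = 11.52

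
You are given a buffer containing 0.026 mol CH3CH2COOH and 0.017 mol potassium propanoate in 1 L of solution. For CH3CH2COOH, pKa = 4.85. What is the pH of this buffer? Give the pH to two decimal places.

pH = 4.67

Using pH = pKa + log([base]/[acid]) with [base]/[acid] = 0.017/0.026:
pH = 4.85 + (-0.185) = 4.67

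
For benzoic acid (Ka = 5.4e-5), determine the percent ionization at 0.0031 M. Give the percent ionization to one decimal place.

C6H5COOH ⇌ C6H5COO- + H+; let x = [H+] at equilibrium.
Ka = x²/(C₀ − x); solving the quadratic gives x = 3.83 × 10^-4 M.
% ionization = x/C₀ × 100% = 3.83 × 10^-4/0.0031 × 100% = 12.4%

12.4%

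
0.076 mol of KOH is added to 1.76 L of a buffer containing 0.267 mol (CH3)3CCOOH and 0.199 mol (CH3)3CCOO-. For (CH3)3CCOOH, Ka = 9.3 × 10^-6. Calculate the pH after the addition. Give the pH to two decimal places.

pH = 5.19

OH- converts (CH3)3CCOOH to (CH3)3CCOO-: (CH3)3CCOOH → 0.191 mol, (CH3)3CCOO- → 0.275 mol.
pKa = −log(9.3 × 10^-6) = 5.032
Henderson–Hasselbalch with mole ratio 0.275/0.191: pH = 5.032 + (+0.158)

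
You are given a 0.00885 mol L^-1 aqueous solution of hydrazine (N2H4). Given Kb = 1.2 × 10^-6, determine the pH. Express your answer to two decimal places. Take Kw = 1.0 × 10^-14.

N2H4 + H2O ⇌ N2H5+ + OH-
From the ICE table, Kb = x²/(0.00885 − x) = 1.2 × 10^-6.
Neglecting x in the denominator: x = √(1.2 × 10^-6 × 0.00885) = 1.03 × 10^-4 M
pOH = 3.99, so pH = 14.00 − pOH = 10.01

pH = 10.01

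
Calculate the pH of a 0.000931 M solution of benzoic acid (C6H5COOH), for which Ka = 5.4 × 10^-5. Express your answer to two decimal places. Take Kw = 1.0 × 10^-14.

C6H5COOH ⇌ C6H5COO- + H+
Let x = [H+] at equilibrium. Ka = x²/(0.000931 − x).
x is not negligible relative to C₀; solve x² + 5.4e-05·x − 5.03e-08 = 0.
x = [−5.4e-05 + √(5.4e-05² + 2.01e-07)]/2 = 1.99 × 10^-4 M
pH = −log(1.99 × 10^-4) = 3.70

pH = 3.70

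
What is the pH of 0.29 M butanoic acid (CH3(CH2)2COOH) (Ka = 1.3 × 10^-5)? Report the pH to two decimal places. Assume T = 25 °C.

pH = 2.71

CH3(CH2)2COOH ⇌ CH3(CH2)2COO- + H+
Ka = [H+]²/(0.29 − [H+]) = 1.3 × 10^-5
Since Ka ≪ C₀, [H+] ≈ √(Ka·C₀) = 1.94 × 10^-3 M.
pH = −log[H+] = −log(1.94 × 10^-3) = 2.71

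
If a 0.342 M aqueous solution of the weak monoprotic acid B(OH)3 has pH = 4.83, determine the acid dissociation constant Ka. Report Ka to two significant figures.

[H+] = 10^(-4.83) = 1.48 × 10^-5 M
At equilibrium [HA] = 0.342 − 1.48 × 10^-5 = 3.42 × 10^-1 M
Ka = [H+][A-]/[HA] = (1.48 × 10^-5)² / 3.42 × 10^-1 = 6.4 × 10^-10

Ka = 6.4 × 10^-10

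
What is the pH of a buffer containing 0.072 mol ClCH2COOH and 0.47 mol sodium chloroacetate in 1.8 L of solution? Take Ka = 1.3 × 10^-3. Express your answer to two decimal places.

pKa = −log(1.3 × 10^-3) = 2.886
Using pH = pKa + log([base]/[acid]) with [base]/[acid] = 0.47/0.072:
pH = 2.886 + (+0.815) = 3.70

pH = 3.70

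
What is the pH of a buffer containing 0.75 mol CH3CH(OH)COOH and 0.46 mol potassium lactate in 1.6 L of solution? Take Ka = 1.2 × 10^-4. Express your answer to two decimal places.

pH = 3.71

pKa = −log(1.2 × 10^-4) = 3.921
Henderson–Hasselbalch: pH = pKa + log([CH3CH(OH)COO-]/[CH3CH(OH)COOH]) = 3.921 + log(0.46/0.75)
pH = 3.921 + (-0.212) = 3.71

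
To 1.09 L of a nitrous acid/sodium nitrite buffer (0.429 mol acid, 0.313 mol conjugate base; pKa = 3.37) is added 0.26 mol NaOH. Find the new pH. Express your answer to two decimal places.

pH = 3.90

OH- converts HNO2 to NO2-: HNO2 → 0.169 mol, NO2- → 0.573 mol.
Henderson–Hasselbalch with mole ratio 0.573/0.169: pH = 3.37 + (+0.530)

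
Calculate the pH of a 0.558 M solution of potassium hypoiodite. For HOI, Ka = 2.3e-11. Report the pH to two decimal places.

pH = 12.19

OI- is the conjugate base of the weak acid HOI.
Kb = Kw/Ka = 1.0×10^-14 / 2.3 × 10^-11 = 4.35 × 10^-4
From the ICE table, Kb = [OH-]²/(0.558 − [OH-]) = 4.35 × 10^-4.
Assume [OH-] ≪ 0.558: [OH-] ≈ √(4.35 × 10^-4 × 0.558) = 1.56 × 10^-2 M
pOH = −log(1.56 × 10^-2) = 1.81; pH = 14.00 − 1.81 = 12.19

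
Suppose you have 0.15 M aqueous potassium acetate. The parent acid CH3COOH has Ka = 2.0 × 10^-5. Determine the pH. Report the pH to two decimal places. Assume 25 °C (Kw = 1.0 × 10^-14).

CH3COO- is the conjugate base of the weak acid CH3COOH.
Kb = Kw/Ka = 1.0×10^-14 / 2.0 × 10^-5 = 5.00 × 10^-10
Kb = [OH-]²/(0.15 − [OH-]) = 5.00 × 10^-10
Since Kb ≪ C₀, [OH-] ≈ √(Kb·C₀) = 8.66 × 10^-6 M.
pOH = −log(8.66 × 10^-6) = 5.06; pH = 14.00 − 5.06 = 8.94

pH = 8.94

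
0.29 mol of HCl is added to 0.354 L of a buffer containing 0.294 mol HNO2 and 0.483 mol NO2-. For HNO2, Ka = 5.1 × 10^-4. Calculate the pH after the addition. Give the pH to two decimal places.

After neutralization: n(HNO2) = 0.584 mol, n(NO2-) = 0.193 mol.
pKa = −log(5.1 × 10^-4) = 3.292
Henderson–Hasselbalch with mole ratio 0.193/0.584: pH = 3.292 + (-0.481)

pH = 2.81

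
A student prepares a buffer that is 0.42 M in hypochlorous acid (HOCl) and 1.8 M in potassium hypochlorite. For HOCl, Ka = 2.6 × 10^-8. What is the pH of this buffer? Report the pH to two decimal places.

pKa = −log(2.6 × 10^-8) = 7.585
Using pH = pKa + log([base]/[acid]) with [base]/[acid] = 1.8/0.42:
pH = 7.585 + (+0.632) = 8.22

pH = 8.22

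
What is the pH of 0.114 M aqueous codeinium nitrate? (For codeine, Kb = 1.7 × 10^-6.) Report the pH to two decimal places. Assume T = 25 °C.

pH = 4.59

C18H22NO3+ is the conjugate acid of the weak base C18H21NO3.
Ka = Kw/Kb = 1.0×10^-14 / 1.7 × 10^-6 = 5.88 × 10^-9
Ka = [H+]²/(0.114 − [H+]) = 5.88 × 10^-9
Since Ka ≪ C₀, [H+] ≈ √(Ka·C₀) = 2.59 × 10^-5 M.
([H+]/C₀ = 0.023% < 5%, so the approximation holds.)
pH = −log[H+] = −log(2.59 × 10^-5) = 4.59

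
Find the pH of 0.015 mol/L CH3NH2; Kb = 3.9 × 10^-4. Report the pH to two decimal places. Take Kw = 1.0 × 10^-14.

CH3NH2 + H2O ⇌ CH3NH3+ + OH-
Kb = x²/(0.015 − x) = 3.9 × 10^-4
x is not negligible relative to C₀; solve x² + 0.00039·x − 5.85e-06 = 0.
x = (−Kb + √(Kb² + 4·Kb·C₀))/2 = 2.23 × 10^-3 M
pOH = −log(2.23 × 10^-3) = 2.65; pH = 14.00 − 2.65 = 11.35

pH = 11.35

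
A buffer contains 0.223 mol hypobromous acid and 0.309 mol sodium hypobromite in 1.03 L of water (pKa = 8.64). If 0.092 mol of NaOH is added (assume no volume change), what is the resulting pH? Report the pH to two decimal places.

pH = 9.13

After neutralization: n(HOBr) = 0.131 mol, n(OBr-) = 0.401 mol.
Henderson–Hasselbalch with mole ratio 0.401/0.131: pH = 8.64 + (+0.486)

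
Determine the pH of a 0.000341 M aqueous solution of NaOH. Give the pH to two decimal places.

pH = 10.53

NaOH is a strong base; [OH-] = 0.000341 M.
pOH = -log(0.000341) = 3.47
pH = 14.00 - 3.47 = 10.53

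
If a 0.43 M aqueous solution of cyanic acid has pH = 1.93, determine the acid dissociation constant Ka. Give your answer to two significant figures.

[H+] = 10^(-1.93) = 1.17 × 10^-2 M
At equilibrium [HA] = 0.43 − 1.17 × 10^-2 = 4.18 × 10^-1 M
Ka = [H+][A-]/[HA] = (1.17 × 10^-2)² / 4.18 × 10^-1 = 3.3 × 10^-4

Ka = 3.3 × 10^-4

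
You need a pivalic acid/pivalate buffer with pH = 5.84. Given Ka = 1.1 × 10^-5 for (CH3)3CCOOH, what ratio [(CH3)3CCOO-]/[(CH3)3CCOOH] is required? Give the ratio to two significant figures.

ratio = 7.6

pKa = -log(1.1 × 10^-5) = 4.959
pH = pKa + log(r) ⇒ log(r) = 5.84 − 4.959 = +0.881
r = [(CH3)3CCOO-]/[(CH3)3CCOOH] = 10^(+0.881) = 7.6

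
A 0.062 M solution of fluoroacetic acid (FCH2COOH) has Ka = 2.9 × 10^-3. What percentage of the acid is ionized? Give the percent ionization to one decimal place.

19.4%

FCH2COOH ⇌ FCH2COO- + H+; let x = [H+] at equilibrium.
Ka = x²/(C₀ − x); solving the quadratic gives x = 1.20 × 10^-2 M.
Fraction ionized = 1.20 × 10^-2 / 0.062 = 0.1935 → 19.4%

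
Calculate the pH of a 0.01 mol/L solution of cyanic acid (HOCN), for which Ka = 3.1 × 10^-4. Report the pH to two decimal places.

HOCN ⇌ OCN- + H+
Ka = x²/(0.01 − x) = 3.1 × 10^-4
x is not negligible relative to C₀; solve x² + 0.00031·x − 3.1e-06 = 0.
x = [−0.00031 + √(0.00031² + 1.24e-05)]/2 = 1.61 × 10^-3 M
pH = −log(1.61 × 10^-3) = 2.79

pH = 2.79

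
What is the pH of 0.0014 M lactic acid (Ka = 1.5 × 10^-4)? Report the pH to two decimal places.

pH = 3.41

CH3CH(OH)COOH ⇌ CH3CH(OH)COO- + H+
Ka = [H+]²/(0.0014 − [H+]) = 1.5 × 10^-4
[H+] is not negligible relative to C₀; solve [H+]² + 0.00015·[H+] − 2.1e-07 = 0.
[H+] = (−Ka + √(Ka² + 4·Ka·C₀))/2 = 3.89 × 10^-4 M
pH = −log(3.89 × 10^-4) = 3.41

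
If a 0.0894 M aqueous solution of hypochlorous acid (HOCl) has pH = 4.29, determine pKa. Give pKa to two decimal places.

[H+] = 10^(-4.29) = 5.13 × 10^-5 M
At equilibrium [HA] = 0.0894 − 5.13 × 10^-5 = 8.93 × 10^-2 M
Ka = [H+][A-]/[HA] = (5.13 × 10^-5)² / 8.93 × 10^-2 = 2.95 × 10^-8
pKa = -log(2.95 × 10^-8) = 7.53

pKa = 7.53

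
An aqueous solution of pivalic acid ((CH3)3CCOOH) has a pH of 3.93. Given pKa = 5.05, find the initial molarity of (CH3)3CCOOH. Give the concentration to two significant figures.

C₀ = 1.7 × 10^-3 M

[H+] = 10^(-3.93) = 1.17 × 10^-4 M = x
Ka = 10^(−5.05) = 8.91 × 10^-6
Ka = x²/(C₀ − x) ⇒ C₀ = x + x²/Ka
C₀ = 1.17 × 10^-4 + (1.17 × 10^-4)²/(8.91 × 10^-6) = 1.65 × 10^-3 M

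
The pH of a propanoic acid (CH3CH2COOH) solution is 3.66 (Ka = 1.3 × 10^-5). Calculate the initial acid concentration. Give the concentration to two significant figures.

C₀ = 3.9 × 10^-3 M

[H+] = 10^(-3.66) = 2.19 × 10^-4 M = x
Ka = x²/(C₀ − x) ⇒ C₀ = x + x²/Ka
C₀ = 2.19 × 10^-4 + (2.19 × 10^-4)²/(1.3 × 10^-5) = 3.91 × 10^-3 M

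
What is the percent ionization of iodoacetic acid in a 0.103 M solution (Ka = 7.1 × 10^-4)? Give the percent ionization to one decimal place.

8.0%

ICH2COOH ⇌ ICH2COO- + H+; let x = [H+] at equilibrium.
Solve x² + 0.00071x − 7.31e-05 = 0 → x = 8.20 × 10^-3 M
% ionization = x/C₀ × 100% = 8.20 × 10^-3/0.103 × 100% = 8.0%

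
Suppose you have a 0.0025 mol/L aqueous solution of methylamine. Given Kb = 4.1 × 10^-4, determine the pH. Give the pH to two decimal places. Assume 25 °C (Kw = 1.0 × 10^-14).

CH3NH2 + H2O ⇌ CH3NH3+ + OH-
From the ICE table, Kb = [OH-]²/(0.0025 − [OH-]) = 4.1 × 10^-4.
[OH-] is not negligible relative to C₀; solve [OH-]² + 0.00041·[OH-] − 1.02e-06 = 0.
[OH-] = (−Kb + √(Kb² + 4·Kb·C₀))/2 = 8.28 × 10^-4 M
pOH = −log(8.28 × 10^-4) = 3.08; pH = 14.00 − 3.08 = 10.92

pH = 10.92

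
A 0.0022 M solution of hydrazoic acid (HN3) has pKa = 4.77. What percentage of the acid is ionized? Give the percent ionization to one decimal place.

8.4%

HN3 ⇌ N3- + H+; let x = [H+] at equilibrium.
Ka = 10^(−4.77) = 1.70 × 10^-5
Solve x² + 1.7e-05x − 3.74e-08 = 0 → x = 1.85 × 10^-4 M
% ionization = x/C₀ × 100% = 1.85 × 10^-4/0.0022 × 100% = 8.4%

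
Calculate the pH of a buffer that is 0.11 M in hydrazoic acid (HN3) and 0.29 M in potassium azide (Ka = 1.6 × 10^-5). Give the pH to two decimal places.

pH = 5.22

pKa = −log(1.6 × 10^-5) = 4.796
Henderson–Hasselbalch: pH = pKa + log([N3-]/[HN3]) = 4.796 + log(0.29/0.11)
pH = 4.796 + (+0.421) = 5.22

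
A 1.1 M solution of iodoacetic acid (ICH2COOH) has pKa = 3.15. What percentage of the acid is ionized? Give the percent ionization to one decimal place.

2.5%

ICH2COOH ⇌ ICH2COO- + H+; let x = [H+] at equilibrium.
Ka = 10^(−3.15) = 7.08 × 10^-4
x ≈ √(Ka·C₀) = √(7.08 × 10^-4 × 1.1) = 2.79 × 10^-2 M
% ionization = x/C₀ × 100% = 2.79 × 10^-2/1.1 × 100% = 2.5%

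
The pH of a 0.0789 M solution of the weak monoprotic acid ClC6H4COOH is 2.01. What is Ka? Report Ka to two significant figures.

[H+] = 10^(-2.01) = 9.77 × 10^-3 M
At equilibrium [HA] = 0.0789 − 9.77 × 10^-3 = 6.91 × 10^-2 M
Ka = [H+][A-]/[HA] = (9.77 × 10^-3)² / 6.91 × 10^-2 = 1.4 × 10^-3

Ka = 1.4 × 10^-3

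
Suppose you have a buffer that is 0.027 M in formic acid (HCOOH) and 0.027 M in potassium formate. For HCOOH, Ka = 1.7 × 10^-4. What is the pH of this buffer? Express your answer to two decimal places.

pH = 3.77

pKa = −log(1.7 × 10^-4) = 3.770
Using pH = pKa + log([base]/[acid]) with [base]/[acid] = 0.027/0.027:
pH = 3.770 + (+0.000) = 3.77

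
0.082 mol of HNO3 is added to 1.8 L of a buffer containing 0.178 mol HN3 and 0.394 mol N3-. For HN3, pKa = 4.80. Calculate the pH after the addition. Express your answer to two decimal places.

Added H+ converts N3- to HN3: HN3 → 0.26 mol, N3- → 0.312 mol.
Henderson–Hasselbalch with mole ratio 0.312/0.26: pH = 4.80 + (+0.079)

pH = 4.88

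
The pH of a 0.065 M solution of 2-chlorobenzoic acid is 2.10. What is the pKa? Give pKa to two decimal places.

pKa = 2.96

[H+] = 10^(-2.10) = 7.94 × 10^-3 M
At equilibrium [HA] = 0.065 − 7.94 × 10^-3 = 5.71 × 10^-2 M
Ka = [H+][A-]/[HA] = (7.94 × 10^-3)² / 5.71 × 10^-2 = 1.10 × 10^-3
pKa = -log(1.10 × 10^-3) = 2.96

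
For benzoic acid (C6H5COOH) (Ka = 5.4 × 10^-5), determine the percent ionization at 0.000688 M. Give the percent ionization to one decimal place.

C6H5COOH ⇌ C6H5COO- + H+; let x = [H+] at equilibrium.
Ka = x²/(C₀ − x); solving the quadratic gives x = 1.68 × 10^-4 M.
Fraction ionized = 1.68 × 10^-4 / 0.000688 = 0.2442 → 24.4%

24.4%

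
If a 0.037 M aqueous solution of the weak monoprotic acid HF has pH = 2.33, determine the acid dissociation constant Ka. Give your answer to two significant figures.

Ka = 6.8 × 10^-4

[H+] = 10^(-2.33) = 4.68 × 10^-3 M
At equilibrium [HA] = 0.037 − 4.68 × 10^-3 = 3.23 × 10^-2 M
Ka = [H+][A-]/[HA] = (4.68 × 10^-3)² / 3.23 × 10^-2 = 6.8 × 10^-4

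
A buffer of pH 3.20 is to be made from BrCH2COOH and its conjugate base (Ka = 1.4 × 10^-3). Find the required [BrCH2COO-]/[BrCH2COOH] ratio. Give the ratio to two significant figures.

ratio = 2.2

pKa = -log(1.4 × 10^-3) = 2.854
pH = pKa + log(r) ⇒ log(r) = 3.20 − 2.854 = +0.346
r = [BrCH2COO-]/[BrCH2COOH] = 10^(+0.346) = 2.22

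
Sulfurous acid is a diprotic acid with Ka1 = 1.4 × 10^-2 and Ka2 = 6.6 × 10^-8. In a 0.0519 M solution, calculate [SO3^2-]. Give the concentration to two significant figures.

6.6 × 10^-8 M

First ionization gives [H+] ≈ [HSO3-] = 2.08 × 10^-2 M.
Second step: Ka2 = [H+][SO3^2-]/[HSO3-] ≈ [SO3^2-] (since [H+] ≈ [HSO3-]).
So [SO3^2-] ≈ Ka2.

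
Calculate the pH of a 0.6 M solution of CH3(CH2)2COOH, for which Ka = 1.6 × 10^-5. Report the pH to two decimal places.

CH3(CH2)2COOH ⇌ CH3(CH2)2COO- + H+
Ka = x²/(0.6 − x) = 1.6 × 10^-5
Neglecting x in the denominator: x = √(1.6 × 10^-5 × 0.6) = 3.10 × 10^-3 M
Check: 0.52% ionized — well under 5%, approximation valid.
pH = −log(3.10 × 10^-3) = 2.51

pH = 2.51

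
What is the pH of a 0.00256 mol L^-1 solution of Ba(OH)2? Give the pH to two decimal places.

Ba(OH)2 is a strong base (each formula unit releases 2 OH-); [OH-] = 0.00512 M.
pOH = -log(0.00512) = 2.29
pH = 14.00 - 2.29 = 11.71

pH = 11.71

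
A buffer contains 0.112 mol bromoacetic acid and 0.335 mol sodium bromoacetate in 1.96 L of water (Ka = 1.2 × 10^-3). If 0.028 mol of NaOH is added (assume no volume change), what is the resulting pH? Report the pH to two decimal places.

pH = 3.56

After neutralization: n(BrCH2COOH) = 0.084 mol, n(BrCH2COO-) = 0.363 mol.
pKa = −log(1.2 × 10^-3) = 2.921
pH = pKa + log(n_BrCH2COO-/n_BrCH2COOH) = 2.921 + log(0.363/0.084) = 2.921 + (+0.636)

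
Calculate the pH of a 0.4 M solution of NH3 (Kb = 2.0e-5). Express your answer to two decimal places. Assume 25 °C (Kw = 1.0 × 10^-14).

pH = 11.45

NH3 + H2O ⇌ NH4+ + OH-
From the ICE table, Kb = [OH-]²/(0.4 − [OH-]) = 2.0 × 10^-5.
Neglecting [OH-] in the denominator: [OH-] = √(2.0 × 10^-5 × 0.4) = 2.83 × 10^-3 M
Check: 0.71% ionized — well under 5%, approximation valid.
pOH = 2.55, so pH = 14.00 − pOH = 11.45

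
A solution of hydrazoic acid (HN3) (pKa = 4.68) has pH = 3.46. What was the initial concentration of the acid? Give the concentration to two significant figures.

[H+] = 10^(-3.46) = 3.47 × 10^-4 M = x
Ka = 10^(−4.68) = 2.09 × 10^-5
Ka = x²/(C₀ − x) ⇒ C₀ = x + x²/Ka
C₀ = 3.47 × 10^-4 + (3.47 × 10^-4)²/(2.09 × 10^-5) = 6.11 × 10^-3 M

C₀ = 6.1 × 10^-3 M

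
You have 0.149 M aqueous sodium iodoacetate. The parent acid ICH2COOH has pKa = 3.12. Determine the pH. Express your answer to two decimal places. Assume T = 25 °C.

ICH2COO- is the conjugate base of the weak acid ICH2COOH.
Ka = 10^(−3.12) = 7.59 × 10^-4
Kb = Kw/Ka = 1.0×10^-14 / 7.59 × 10^-4 = 1.32 × 10^-11
Kb = [OH-]²/(0.149 − [OH-]) = 1.32 × 10^-11
Since Kb ≪ C₀, [OH-] ≈ √(Kb·C₀) = 1.40 × 10^-6 M.
pOH = 5.85, so pH = 14.00 − pOH = 8.15

pH = 8.15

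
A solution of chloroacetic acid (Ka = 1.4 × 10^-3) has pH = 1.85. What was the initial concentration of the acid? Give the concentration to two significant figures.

C₀ = 1.6 × 10^-1 M

[H+] = 10^(-1.85) = 1.41 × 10^-2 M = x
Ka = x²/(C₀ − x) ⇒ C₀ = x + x²/Ka
C₀ = 1.41 × 10^-2 + (1.41 × 10^-2)²/(1.4 × 10^-3) = 1.56 × 10^-1 M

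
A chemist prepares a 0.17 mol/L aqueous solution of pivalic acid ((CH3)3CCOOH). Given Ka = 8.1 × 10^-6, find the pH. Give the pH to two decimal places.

pH = 2.93

(CH3)3CCOOH ⇌ (CH3)3CCOO- + H+
Ka = [H+]²/(0.17 − [H+]) = 8.1 × 10^-6
Assume [H+] ≪ 0.17: [H+] ≈ √(8.1 × 10^-6 × 0.17) = 1.17 × 10^-3 M
pH = −log[H+] = −log(1.17 × 10^-3) = 2.93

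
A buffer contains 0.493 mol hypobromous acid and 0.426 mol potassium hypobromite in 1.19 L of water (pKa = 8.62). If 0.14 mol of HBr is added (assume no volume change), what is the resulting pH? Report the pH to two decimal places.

pH = 8.27

After neutralization: n(HOBr) = 0.633 mol, n(OBr-) = 0.286 mol.
pH = pKa + log(n_OBr-/n_HOBr) = 8.62 + log(0.286/0.633) = 8.62 + (-0.345)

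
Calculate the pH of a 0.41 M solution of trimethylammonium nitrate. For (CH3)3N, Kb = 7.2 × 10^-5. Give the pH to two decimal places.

pH = 5.12

(CH3)3NH+ is the conjugate acid of the weak base (CH3)3N.
Ka = Kw/Kb = 1.0×10^-14 / 7.2 × 10^-5 = 1.39 × 10^-10
Ka = x²/(0.41 − x) = 1.39 × 10^-10
Neglecting x in the denominator: x = √(1.39 × 10^-10 × 0.41) = 7.55 × 10^-6 M
Check: 0.0018% ionized — well under 5%, approximation valid.
pH = −log[H+] = −log(7.55 × 10^-6) = 5.12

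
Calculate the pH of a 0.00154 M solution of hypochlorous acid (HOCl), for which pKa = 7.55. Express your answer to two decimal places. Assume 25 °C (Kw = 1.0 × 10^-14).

pH = 5.18

HOCl ⇌ OCl- + H+
Ka = 10^(−7.55) = 2.82 × 10^-8
From the ICE table, Ka = [H+]²/(0.00154 − [H+]) = 2.82 × 10^-8.
Assume [H+] ≪ 0.00154: [H+] ≈ √(2.82 × 10^-8 × 0.00154) = 6.59 × 10^-6 M
pH = −log[H+] = −log(6.59 × 10^-6) = 5.18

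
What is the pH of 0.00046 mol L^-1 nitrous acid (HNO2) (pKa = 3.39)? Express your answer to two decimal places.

HNO2 ⇌ NO2- + H+
Ka = 10^(−3.39) = 4.07 × 10^-4
From the ICE table, Ka = [H+]²/(0.00046 − [H+]) = 4.07 × 10^-4.
The 5% rule fails; solving [H+]² + Ka·[H+] − Ka·C₀ = 0 exactly:
[H+] = (−Ka + √(Ka² + 4·Ka·C₀))/2 = 2.75 × 10^-4 M
pH = −log[H+] = −log(2.75 × 10^-4) = 3.56

pH = 3.56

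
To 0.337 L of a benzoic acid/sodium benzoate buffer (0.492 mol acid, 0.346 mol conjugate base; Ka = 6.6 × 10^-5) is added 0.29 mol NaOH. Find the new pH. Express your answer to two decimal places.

pH = 4.68

After neutralization: n(C6H5COOH) = 0.202 mol, n(C6H5COO-) = 0.636 mol.
pKa = −log(6.6 × 10^-5) = 4.180
Henderson–Hasselbalch with mole ratio 0.636/0.202: pH = 4.180 + (+0.498)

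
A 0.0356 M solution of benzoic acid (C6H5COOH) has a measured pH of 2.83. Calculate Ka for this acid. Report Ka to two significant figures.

Ka = 6.4 × 10^-5

[H+] = 10^(-2.83) = 1.48 × 10^-3 M
At equilibrium [HA] = 0.0356 − 1.48 × 10^-3 = 3.41 × 10^-2 M
Ka = [H+][A-]/[HA] = (1.48 × 10^-3)² / 3.41 × 10^-2 = 6.4 × 10^-5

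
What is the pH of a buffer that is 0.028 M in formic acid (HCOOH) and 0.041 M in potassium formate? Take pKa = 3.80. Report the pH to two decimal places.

Henderson–Hasselbalch: pH = pKa + log([HCOO-]/[HCOOH]) = 3.80 + log(0.041/0.028)
pH = 3.80 + (+0.166) = 3.97

pH = 3.97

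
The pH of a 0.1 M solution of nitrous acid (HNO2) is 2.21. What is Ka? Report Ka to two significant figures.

Ka = 4.1 × 10^-4

[H+] = 10^(-2.21) = 6.17 × 10^-3 M
At equilibrium [HA] = 0.1 − 6.17 × 10^-3 = 9.38 × 10^-2 M
Ka = [H+][A-]/[HA] = (6.17 × 10^-3)² / 9.38 × 10^-2 = 4.1 × 10^-4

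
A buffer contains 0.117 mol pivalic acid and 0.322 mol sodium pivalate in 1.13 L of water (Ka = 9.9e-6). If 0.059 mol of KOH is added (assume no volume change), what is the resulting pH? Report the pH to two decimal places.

pH = 5.82

After neutralization: n((CH3)3CCOOH) = 0.058 mol, n((CH3)3CCOO-) = 0.381 mol.
pKa = −log(9.9 × 10^-6) = 5.004
Henderson–Hasselbalch with mole ratio 0.381/0.058: pH = 5.004 + (+0.817)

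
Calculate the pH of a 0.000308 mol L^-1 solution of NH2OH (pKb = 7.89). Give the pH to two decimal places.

pH = 8.30

NH2OH + H2O ⇌ NH3OH+ + OH-
Kb = 10^(−7.89) = 1.29 × 10^-8
From the ICE table, Kb = x²/(0.000308 − x) = 1.29 × 10^-8.
Assume x ≪ 0.000308: x ≈ √(1.29 × 10^-8 × 0.000308) = 1.99 × 10^-6 M
pOH = 5.70, so pH = 14.00 − pOH = 8.30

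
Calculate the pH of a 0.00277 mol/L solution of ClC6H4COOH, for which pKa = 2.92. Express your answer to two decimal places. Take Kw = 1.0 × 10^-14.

pH = 2.88

ClC6H4COOH ⇌ ClC6H4COO- + H+
Ka = 10^(−2.92) = 1.20 × 10^-3
From the ICE table, Ka = x²/(0.00277 − x) = 1.20 × 10^-3.
x is not negligible relative to C₀; solve x² + 0.0012·x − 3.32e-06 = 0.
x = [−0.0012 + √(0.0012² + 1.33e-05)]/2 = 1.32 × 10^-3 M
pH = −log(1.32 × 10^-3) = 2.88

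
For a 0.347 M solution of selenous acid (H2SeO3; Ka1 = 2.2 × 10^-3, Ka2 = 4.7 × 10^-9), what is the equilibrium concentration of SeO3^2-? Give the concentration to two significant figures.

4.7 × 10^-9 M

First ionization gives [H+] ≈ [HSeO3-] = 2.66 × 10^-2 M.
Second step: Ka2 = [H+][SeO3^2-]/[HSeO3-] ≈ [SeO3^2-] (since [H+] ≈ [HSeO3-]).
So [SeO3^2-] ≈ Ka2.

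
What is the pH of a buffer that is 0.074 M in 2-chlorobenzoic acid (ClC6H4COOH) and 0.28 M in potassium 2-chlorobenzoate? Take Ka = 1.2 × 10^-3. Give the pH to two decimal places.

pKa = −log(1.2 × 10^-3) = 2.921
pH = pKa + log([A⁻]/[HA]) = 2.921 + log(0.28/0.074)
pH = 2.921 + (+0.578) = 3.50

pH = 3.50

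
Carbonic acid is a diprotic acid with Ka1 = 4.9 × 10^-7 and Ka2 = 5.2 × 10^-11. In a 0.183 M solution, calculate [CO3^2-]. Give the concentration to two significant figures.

5.2 × 10^-11 M

First ionization gives [H+] ≈ [HCO3-] = 2.99 × 10^-4 M.
Second step: Ka2 = [H+][CO3^2-]/[HCO3-] ≈ [CO3^2-] (since [H+] ≈ [HCO3-]).
So [CO3^2-] ≈ Ka2.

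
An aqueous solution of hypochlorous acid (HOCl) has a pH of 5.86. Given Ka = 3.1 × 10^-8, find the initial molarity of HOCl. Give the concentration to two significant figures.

[H+] = 10^(-5.86) = 1.38 × 10^-6 M = x
Ka = x²/(C₀ − x) ⇒ C₀ = x + x²/Ka
C₀ = 1.38 × 10^-6 + (1.38 × 10^-6)²/(3.1 × 10^-8) = 6.28 × 10^-5 M

C₀ = 6.3 × 10^-5 M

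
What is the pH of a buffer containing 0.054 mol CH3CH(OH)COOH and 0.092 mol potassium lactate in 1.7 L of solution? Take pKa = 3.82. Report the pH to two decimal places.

Using pH = pKa + log([base]/[acid]) with [base]/[acid] = 0.092/0.054:
pH = 3.82 + (+0.231) = 4.05

pH = 4.05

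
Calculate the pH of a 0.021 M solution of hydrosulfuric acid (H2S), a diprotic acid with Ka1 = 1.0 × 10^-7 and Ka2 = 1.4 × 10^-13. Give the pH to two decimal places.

Ka1 ≫ Ka2, so treat the first dissociation as the only significant source of H+.
Ka1 = x²/(0.021 − x) = 1.0 × 10^-7
x ≈ √(1.0 × 10^-7 × 0.021) = 4.58 × 10^-5 M
pH = −log(4.58 × 10^-5) = 4.34

pH = 4.34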